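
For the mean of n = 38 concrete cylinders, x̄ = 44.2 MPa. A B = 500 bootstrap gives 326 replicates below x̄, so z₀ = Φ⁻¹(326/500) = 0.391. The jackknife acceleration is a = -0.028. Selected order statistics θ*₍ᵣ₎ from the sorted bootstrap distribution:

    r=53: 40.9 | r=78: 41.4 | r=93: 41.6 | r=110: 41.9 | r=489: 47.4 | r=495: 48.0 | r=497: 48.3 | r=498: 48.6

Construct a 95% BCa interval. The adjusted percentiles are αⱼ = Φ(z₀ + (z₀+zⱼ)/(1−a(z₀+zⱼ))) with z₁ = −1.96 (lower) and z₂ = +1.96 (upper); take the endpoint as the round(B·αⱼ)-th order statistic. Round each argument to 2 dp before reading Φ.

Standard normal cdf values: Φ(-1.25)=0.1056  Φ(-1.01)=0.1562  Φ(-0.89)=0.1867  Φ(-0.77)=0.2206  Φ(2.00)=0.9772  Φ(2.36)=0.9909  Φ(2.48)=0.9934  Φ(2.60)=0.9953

Lower: z₀ + z₁ = 0.391 + (-1.960) = -1.569; 1 − a(z₀+z₁) = 1 − (-0.028)(-1.569) = 0.9561; argument = 0.391 + (-1.569)/0.9561 = -1.2501 → -1.25.
α₁ = Φ(-1.25) = 0.1056; rank = round(500 × 0.1056) = 53; θ*₍53₎ = 40.9.
Upper: z₀ + z₂ = 2.351; 1 − a(z₀+z₂) = 1.0658; argument = 2.5968 → 2.60; α₂ = 0.9953; rank = 498; θ*₍498₎ = 48.6.

(40.9, 48.6)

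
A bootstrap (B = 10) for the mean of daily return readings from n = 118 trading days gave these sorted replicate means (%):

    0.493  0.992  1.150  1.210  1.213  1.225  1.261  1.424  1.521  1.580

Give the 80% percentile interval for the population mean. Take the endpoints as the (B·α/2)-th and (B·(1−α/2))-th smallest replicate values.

(0.493, 1.521)

α = 0.20; lower rank = 10 × 0.100 = 1; upper rank = 10 × 0.900 = 9.
The 1st smallest replicate is 0.493; the 9th is 1.521.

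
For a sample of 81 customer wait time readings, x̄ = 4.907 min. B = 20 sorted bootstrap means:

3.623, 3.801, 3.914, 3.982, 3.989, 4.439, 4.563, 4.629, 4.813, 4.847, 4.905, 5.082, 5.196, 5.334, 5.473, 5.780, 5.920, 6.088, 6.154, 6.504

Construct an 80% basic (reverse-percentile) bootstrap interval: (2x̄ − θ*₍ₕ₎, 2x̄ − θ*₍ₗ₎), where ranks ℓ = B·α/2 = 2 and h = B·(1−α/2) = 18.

(3.726, 6.013)

Percentile endpoints at ranks 2 and 18: θ*₍2₎ = 3.801, θ*₍18₎ = 6.088.
Basic interval reflects these around x̄:
  lower = 2 × 4.907 − 6.088 = 3.726
  upper = 2 × 4.907 − 3.801 = 6.013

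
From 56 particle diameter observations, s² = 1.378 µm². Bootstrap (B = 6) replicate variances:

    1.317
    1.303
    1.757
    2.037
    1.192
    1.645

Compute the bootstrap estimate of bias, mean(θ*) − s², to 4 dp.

bias = +0.1638

mean(θ*) = (1.317 + 1.303 + 1.757 + 2.037 + 1.192 + 1.645) / 6 = 1.54183
bias = 1.54183 − 1.378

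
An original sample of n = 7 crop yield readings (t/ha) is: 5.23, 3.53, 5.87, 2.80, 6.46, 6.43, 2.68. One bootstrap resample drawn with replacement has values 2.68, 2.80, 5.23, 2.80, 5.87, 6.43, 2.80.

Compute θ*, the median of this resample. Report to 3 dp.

θ* = 2.800

Sorted: 2.68, 2.80, 2.80, 2.80, 5.23, 5.87, 6.43
Median = middle value = 2.800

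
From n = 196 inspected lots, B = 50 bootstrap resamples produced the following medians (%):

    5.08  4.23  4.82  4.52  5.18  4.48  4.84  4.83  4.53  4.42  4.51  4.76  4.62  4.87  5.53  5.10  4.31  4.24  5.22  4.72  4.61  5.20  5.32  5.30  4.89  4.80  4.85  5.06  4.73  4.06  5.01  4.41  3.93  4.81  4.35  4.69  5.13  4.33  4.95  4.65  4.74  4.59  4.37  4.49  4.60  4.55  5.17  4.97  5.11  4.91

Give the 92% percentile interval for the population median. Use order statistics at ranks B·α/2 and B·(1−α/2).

Sorted replicates: 3.93, 4.06, 4.23, 4.24, 4.31, 4.33, 4.35, 4.37, 4.41, 4.42, 4.48, 4.49, 4.51, 4.52, 4.53, 4.55, 4.59, 4.60, 4.61, 4.62, 4.65, 4.69, 4.72, 4.73, 4.74, 4.76, 4.80, 4.81, 4.82, 4.83, 4.84, 4.85, 4.87, 4.89, 4.91, 4.95, 4.97, 5.01, 5.06, 5.08, 5.10, 5.11, 5.13, 5.17, 5.18, 5.20, 5.22, 5.30, 5.32, 5.53
α = 0.08; lower rank = 50 × 0.040 = 2; upper rank = 50 × 0.960 = 48.
The 2nd smallest replicate is 4.06; the 48th is 5.30.

(4.06, 5.30)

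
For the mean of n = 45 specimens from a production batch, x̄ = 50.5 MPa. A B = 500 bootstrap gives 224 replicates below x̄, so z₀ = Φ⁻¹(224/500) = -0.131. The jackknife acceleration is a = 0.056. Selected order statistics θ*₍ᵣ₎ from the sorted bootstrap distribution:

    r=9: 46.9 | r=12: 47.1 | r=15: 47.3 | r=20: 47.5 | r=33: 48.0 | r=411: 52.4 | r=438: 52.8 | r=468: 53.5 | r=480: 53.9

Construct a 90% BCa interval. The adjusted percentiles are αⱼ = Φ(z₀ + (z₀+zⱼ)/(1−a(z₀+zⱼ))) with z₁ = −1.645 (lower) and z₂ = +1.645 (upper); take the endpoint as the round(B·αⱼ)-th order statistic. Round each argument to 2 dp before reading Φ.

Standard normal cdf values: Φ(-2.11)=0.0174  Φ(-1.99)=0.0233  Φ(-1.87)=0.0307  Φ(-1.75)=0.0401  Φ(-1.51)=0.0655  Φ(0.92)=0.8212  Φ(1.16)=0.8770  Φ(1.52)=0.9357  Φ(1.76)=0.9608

(47.5, 53.5)

Lower: z₀ + z₁ = -0.131 + (-1.645) = -1.776; 1 − a(z₀+z₁) = 1 − (0.056)(-1.776) = 1.0995; argument = -0.131 + (-1.776)/1.0995 = -1.7463 → -1.75.
α₁ = Φ(-1.75) = 0.0401; rank = round(500 × 0.0401) = 20; θ*₍20₎ = 47.5.
Upper: z₀ + z₂ = 1.514; 1 − a(z₀+z₂) = 0.9152; argument = 1.5233 → 1.52; α₂ = 0.9357; rank = 468; θ*₍468₎ = 53.5.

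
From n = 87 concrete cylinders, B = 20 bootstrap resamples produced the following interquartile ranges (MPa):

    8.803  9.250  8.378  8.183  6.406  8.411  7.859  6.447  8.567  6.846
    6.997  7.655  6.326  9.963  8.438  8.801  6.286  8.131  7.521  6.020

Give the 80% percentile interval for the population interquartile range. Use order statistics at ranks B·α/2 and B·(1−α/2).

Sorted replicates: 6.020, 6.286, 6.326, 6.406, 6.447, 6.846, 6.997, 7.521, 7.655, 7.859, 8.131, 8.183, 8.378, 8.411, 8.438, 8.567, 8.801, 8.803, 9.250, 9.963
α = 0.20; lower rank = 20 × 0.100 = 2; upper rank = 20 × 0.900 = 18.
The 2nd smallest replicate is 6.286; the 18th is 8.803.

(6.286, 8.803)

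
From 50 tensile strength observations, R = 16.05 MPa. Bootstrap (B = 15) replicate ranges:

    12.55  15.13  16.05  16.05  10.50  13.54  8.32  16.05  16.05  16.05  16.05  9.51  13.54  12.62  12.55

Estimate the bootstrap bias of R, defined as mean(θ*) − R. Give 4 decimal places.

bias = −2.4127

mean(θ*) = (12.55 + 15.13 + 16.05 + 16.05 + 10.50 + 13.54 + 8.32 + 16.05 + 16.05 + 16.05 + 16.05 + 9.51 + 13.54 + 12.62 + 12.55) / 15 = 13.63733
bias = 13.63733 − 16.05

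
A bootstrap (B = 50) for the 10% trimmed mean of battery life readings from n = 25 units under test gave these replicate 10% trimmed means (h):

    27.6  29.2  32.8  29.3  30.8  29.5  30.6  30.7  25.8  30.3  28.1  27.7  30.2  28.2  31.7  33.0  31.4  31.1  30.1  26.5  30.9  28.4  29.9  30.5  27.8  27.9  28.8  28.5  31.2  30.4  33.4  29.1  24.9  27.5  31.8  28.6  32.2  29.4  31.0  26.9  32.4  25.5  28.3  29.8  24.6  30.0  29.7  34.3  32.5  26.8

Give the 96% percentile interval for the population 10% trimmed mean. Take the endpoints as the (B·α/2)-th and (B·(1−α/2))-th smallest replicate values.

(24.6, 33.4)

Sorted replicates: 24.6, 24.9, 25.5, 25.8, 26.5, 26.8, 26.9, 27.5, 27.6, 27.7, 27.8, 27.9, 28.1, 28.2, 28.3, 28.4, 28.5, 28.6, 28.8, 29.1, 29.2, 29.3, 29.4, 29.5, 29.7, 29.8, 29.9, 30.0, 30.1, 30.2, 30.3, 30.4, 30.5, 30.6, 30.7, 30.8, 30.9, 31.0, 31.1, 31.2, 31.4, 31.7, 31.8, 32.2, 32.4, 32.5, 32.8, 33.0, 33.4, 34.3
α = 0.04; lower rank = 50 × 0.020 = 1; upper rank = 50 × 0.980 = 49.
The 1st smallest replicate is 24.6; the 49th is 33.4.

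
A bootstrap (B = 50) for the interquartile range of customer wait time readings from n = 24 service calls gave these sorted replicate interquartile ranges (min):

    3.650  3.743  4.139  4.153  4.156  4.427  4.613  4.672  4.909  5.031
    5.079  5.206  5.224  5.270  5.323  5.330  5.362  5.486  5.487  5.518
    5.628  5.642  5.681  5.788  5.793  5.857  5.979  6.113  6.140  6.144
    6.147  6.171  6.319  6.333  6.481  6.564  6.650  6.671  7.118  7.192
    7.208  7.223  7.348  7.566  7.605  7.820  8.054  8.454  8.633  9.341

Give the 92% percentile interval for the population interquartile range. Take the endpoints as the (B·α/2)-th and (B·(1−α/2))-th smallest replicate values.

α = 0.08; lower rank = 50 × 0.040 = 2; upper rank = 50 × 0.960 = 48.
The 2nd smallest replicate is 3.743; the 48th is 8.454.

(3.743, 8.454)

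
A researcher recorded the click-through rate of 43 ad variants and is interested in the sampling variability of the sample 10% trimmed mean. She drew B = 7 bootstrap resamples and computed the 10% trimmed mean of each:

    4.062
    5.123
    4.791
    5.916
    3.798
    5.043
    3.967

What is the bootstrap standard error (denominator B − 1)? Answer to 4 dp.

SE* = 0.7677

Bootstrap SE is the standard deviation of the 7 replicate 10% trimmed means.
Mean of replicates: (4.062 + 5.123 + 4.791 + 5.916 + 3.798 + 5.043 + 3.967) / 7 = 32.70000 / 7 = 4.67143
Sum of squared deviations: (−0.60943)² + (+0.45157)² + (+0.11957)² + (+1.24457)² + (−0.87343)² + (+0.37157)² + (−0.70443)² = 3.53574
Variance = 3.53574 / 6 = 0.58929
SE* = √0.58929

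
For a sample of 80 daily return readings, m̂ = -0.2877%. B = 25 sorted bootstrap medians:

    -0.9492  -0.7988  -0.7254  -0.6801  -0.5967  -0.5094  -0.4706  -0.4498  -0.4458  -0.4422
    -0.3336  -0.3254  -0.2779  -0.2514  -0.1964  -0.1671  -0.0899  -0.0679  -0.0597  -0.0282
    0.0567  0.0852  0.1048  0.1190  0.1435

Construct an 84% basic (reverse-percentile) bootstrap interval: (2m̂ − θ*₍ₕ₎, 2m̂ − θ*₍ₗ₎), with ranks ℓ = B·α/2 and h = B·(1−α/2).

Percentile endpoints at ranks 2 and 23: θ*₍2₎ = -0.7988, θ*₍23₎ = 0.1048.
Basic interval reflects these around m̂:
  lower = 2 × -0.2877 − 0.1048 = -0.6802
  upper = 2 × -0.2877 − -0.7988 = 0.2234

(-0.6802, 0.2234)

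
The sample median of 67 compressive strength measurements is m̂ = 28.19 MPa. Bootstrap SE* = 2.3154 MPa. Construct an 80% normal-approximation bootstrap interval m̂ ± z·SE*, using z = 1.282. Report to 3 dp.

(25.222, 31.158)

Margin = 1.282 × 2.3154 = 2.9683
Interval: 28.19 ± 2.9683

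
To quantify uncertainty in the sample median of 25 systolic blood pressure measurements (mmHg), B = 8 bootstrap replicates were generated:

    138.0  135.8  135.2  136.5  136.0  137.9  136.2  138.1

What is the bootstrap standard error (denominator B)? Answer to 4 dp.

Bootstrap SE is the standard deviation of the 8 replicate medians.
Mean of replicates: (138.0 + 135.8 + 135.2 + 136.5 + 136.0 + 137.9 + 136.2 + 138.1) / 8 = 1093.70000 / 8 = 136.71250
Sum of squared deviations: (+1.28750)² + (−0.91250)² + (−1.51250)² + (−0.21250)² + (−0.71250)² + (+1.18750)² + (−0.51250)² + (+1.38750)² = 8.92875
Variance = 8.92875 / 8 = 1.11609
SE* = √1.11609

SE* = 1.0565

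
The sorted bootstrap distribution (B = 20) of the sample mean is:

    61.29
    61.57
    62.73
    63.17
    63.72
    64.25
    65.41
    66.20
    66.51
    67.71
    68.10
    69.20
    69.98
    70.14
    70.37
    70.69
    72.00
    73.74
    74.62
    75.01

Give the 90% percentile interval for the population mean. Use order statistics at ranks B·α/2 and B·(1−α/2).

α = 0.10; lower rank = 20 × 0.050 = 1; upper rank = 20 × 0.950 = 19.
The 1st smallest replicate is 61.29; the 19th is 74.62.

(61.29, 74.62)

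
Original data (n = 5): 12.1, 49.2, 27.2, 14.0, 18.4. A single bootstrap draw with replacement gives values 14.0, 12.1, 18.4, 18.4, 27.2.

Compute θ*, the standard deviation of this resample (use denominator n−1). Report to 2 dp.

θ* = 5.83

Mean = 18.0200; sum of squared deviations = 135.7680
s² = 135.7680 / 4 = 33.9420
s = √33.9420 = 5.83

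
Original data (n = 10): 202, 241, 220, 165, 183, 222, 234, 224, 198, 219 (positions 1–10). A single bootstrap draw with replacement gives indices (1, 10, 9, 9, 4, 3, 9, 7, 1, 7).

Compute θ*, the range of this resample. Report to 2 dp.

θ* = 69.00

Resample values: 202, 219, 198, 198, 165, 220, 198, 234, 202, 234.
Range = 234 − 165 = 69.00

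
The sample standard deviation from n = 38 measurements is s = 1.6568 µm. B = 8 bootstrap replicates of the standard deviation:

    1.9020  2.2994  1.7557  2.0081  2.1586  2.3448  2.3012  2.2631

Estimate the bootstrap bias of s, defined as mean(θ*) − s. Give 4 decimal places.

bias = +0.4723

mean(θ*) = (1.9020 + 2.2994 + 1.7557 + 2.0081 + 2.1586 + 2.3448 + 2.3012 + 2.2631) / 8 = 2.12911
bias = 2.12911 − 1.6568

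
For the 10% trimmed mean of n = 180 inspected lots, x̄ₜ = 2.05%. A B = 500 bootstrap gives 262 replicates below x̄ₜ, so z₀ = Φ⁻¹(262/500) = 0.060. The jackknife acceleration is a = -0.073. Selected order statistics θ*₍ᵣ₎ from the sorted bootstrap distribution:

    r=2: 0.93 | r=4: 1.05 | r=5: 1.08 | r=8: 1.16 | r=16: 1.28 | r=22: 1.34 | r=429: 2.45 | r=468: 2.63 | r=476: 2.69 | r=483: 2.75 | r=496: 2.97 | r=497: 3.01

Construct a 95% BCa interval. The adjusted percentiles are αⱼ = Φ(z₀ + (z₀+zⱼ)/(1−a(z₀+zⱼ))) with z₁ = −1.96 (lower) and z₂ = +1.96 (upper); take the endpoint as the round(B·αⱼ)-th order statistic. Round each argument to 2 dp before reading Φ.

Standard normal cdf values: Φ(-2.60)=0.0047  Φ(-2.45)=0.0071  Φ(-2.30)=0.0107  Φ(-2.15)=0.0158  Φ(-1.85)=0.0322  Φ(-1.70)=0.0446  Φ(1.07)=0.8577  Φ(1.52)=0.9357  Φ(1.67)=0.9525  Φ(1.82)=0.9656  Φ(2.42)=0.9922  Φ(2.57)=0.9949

Lower: z₀ + z₁ = 0.060 + (-1.960) = -1.900; 1 − a(z₀+z₁) = 1 − (-0.073)(-1.900) = 0.8613; argument = 0.060 + (-1.900)/0.8613 = -2.1460 → -2.15.
α₁ = Φ(-2.15) = 0.0158; rank = round(500 × 0.0158) = 8; θ*₍8₎ = 1.16.
Upper: z₀ + z₂ = 2.020; 1 − a(z₀+z₂) = 1.1475; argument = 1.8204 → 1.82; α₂ = 0.9656; rank = 483; θ*₍483₎ = 2.75.

(1.16, 2.75)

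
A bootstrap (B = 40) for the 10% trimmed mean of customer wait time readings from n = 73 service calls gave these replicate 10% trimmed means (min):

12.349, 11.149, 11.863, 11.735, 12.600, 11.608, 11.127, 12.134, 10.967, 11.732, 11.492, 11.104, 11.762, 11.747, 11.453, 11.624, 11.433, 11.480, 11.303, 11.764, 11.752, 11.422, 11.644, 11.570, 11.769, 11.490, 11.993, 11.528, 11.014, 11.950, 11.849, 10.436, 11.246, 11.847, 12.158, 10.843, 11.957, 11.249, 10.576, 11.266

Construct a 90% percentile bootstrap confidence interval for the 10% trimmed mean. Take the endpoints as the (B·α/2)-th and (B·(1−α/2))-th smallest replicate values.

(10.576, 12.158)

Sorted replicates: 10.436, 10.576, 10.843, 10.967, 11.014, 11.104, 11.127, 11.149, 11.246, 11.249, 11.266, 11.303, 11.422, 11.433, 11.453, 11.480, 11.490, 11.492, 11.528, 11.570, 11.608, 11.624, 11.644, 11.732, 11.735, 11.747, 11.752, 11.762, 11.764, 11.769, 11.847, 11.849, 11.863, 11.950, 11.957, 11.993, 12.134, 12.158, 12.349, 12.600
α = 0.10; lower rank = 40 × 0.050 = 2; upper rank = 40 × 0.950 = 38.
The 2nd smallest replicate is 10.576; the 38th is 12.158.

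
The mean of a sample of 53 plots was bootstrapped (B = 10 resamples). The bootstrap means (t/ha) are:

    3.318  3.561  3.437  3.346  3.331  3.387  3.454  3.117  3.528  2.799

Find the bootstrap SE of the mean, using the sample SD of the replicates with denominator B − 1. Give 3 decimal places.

Bootstrap SE is the standard deviation of the 10 replicate means.
Mean of replicates: (3.318 + 3.561 + 3.437 + 3.346 + 3.331 + 3.387 + 3.454 + 3.117 + 3.528 + 2.799) / 10 = 33.2780 / 10 = 3.3278
Sum of squared deviations: (−0.0098)² + (+0.2332)² + (+0.1092)² + (+0.0182)² + (+0.0032)² + (+0.0592)² + (+0.1262)² + (−0.2108)² + (+0.2002)² + (−0.5288)² = 0.4503
Variance = 0.4503 / 9 = 0.0500
SE* = √0.0500

SE* = 0.224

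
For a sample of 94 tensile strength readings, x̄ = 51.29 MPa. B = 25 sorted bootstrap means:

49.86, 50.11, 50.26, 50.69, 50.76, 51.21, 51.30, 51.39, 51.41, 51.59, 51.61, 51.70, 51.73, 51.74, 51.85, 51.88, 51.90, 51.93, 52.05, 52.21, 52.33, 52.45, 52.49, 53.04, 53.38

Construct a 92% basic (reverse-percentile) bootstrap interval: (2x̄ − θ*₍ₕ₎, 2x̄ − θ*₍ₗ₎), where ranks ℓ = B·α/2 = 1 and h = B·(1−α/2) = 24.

Percentile endpoints at ranks 1 and 24: θ*₍1₎ = 49.86, θ*₍24₎ = 53.04.
Basic interval reflects these around x̄:
  lower = 2 × 51.29 − 53.04 = 49.54
  upper = 2 × 51.29 − 49.86 = 52.72

(49.54, 52.72)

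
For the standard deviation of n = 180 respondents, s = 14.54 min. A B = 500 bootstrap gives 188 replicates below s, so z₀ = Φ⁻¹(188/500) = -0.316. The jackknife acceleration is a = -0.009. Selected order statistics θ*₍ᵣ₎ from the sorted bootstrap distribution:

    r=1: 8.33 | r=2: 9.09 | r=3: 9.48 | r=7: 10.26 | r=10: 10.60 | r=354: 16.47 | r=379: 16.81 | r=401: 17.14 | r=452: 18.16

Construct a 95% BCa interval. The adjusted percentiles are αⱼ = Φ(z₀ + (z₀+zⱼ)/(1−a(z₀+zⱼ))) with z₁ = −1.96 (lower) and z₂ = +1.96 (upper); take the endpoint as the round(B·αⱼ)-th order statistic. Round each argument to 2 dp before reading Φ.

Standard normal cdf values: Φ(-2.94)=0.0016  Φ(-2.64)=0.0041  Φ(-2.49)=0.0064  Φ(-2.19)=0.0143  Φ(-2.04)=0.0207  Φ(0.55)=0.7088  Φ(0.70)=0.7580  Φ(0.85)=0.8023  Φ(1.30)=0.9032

(9.09, 18.16)

Lower: z₀ + z₁ = -0.316 + (-1.960) = -2.276; 1 − a(z₀+z₁) = 1 − (-0.009)(-2.276) = 0.9795; argument = -0.316 + (-2.276)/0.9795 = -2.6396 → -2.64.
α₁ = Φ(-2.64) = 0.0041; rank = round(500 × 0.0041) = 2; θ*₍2₎ = 9.09.
Upper: z₀ + z₂ = 1.644; 1 − a(z₀+z₂) = 1.0148; argument = 1.3040 → 1.30; α₂ = 0.9032; rank = 452; θ*₍452₎ = 18.16.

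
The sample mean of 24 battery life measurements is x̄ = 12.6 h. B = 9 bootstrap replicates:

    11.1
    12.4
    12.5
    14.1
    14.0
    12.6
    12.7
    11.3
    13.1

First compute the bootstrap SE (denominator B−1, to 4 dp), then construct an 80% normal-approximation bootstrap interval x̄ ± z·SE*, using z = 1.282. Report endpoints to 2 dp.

Mean of replicates = 12.6444; sum of squared deviations = 8.4422; SE* = √(8.4422/8) = 1.0273
Margin = 1.282 × 1.0273 = 1.317
Interval: 12.6 ± 1.317

(11.28, 13.92)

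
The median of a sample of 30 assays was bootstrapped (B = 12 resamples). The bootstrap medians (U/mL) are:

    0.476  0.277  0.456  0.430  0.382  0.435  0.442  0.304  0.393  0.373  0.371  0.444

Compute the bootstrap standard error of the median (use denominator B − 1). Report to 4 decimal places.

SE* = 0.0611

Bootstrap SE is the standard deviation of the 12 replicate medians.
Mean of replicates: (0.476 + 0.277 + 0.456 + 0.430 + 0.382 + 0.435 + 0.442 + 0.304 + 0.393 + 0.373 + 0.371 + 0.444) / 12 = 4.78300 / 12 = 0.39858
Sum of squared deviations: (+0.07742)² + (−0.12158)² + (+0.05742)² + (+0.03142)² + (−0.01658)² + (+0.03642)² + (+0.04342)² + (−0.09458)² + (−0.00558)² + (−0.02558)² + (−0.02758)² + (+0.04542)² = 0.04100
Variance = 0.04100 / 11 = 0.00373
SE* = √0.00373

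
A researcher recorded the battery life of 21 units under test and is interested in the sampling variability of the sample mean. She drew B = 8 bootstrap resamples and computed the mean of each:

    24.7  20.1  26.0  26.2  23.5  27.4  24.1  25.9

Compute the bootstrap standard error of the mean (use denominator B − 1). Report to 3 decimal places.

Bootstrap SE is the standard deviation of the 8 replicate means.
Mean of replicates: (24.7 + 20.1 + 26.0 + 26.2 + 23.5 + 27.4 + 24.1 + 25.9) / 8 = 197.9000 / 8 = 24.7375
Sum of squared deviations: (−0.0375)² + (−4.6375)² + (+1.2625)² + (+1.4625)² + (−1.2375)² + (+2.6625)² + (−0.6375)² + (+1.1625)² = 35.6187
Variance = 35.6187 / 7 = 5.0884
SE* = √5.0884

SE* = 2.256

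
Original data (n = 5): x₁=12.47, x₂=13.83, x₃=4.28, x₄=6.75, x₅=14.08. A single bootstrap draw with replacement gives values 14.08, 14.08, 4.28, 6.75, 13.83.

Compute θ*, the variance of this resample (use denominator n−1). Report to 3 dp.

Mean = 10.6040; sum of squared deviations = 89.4185
s² = 89.4185 / 4 = 22.3546

θ* = 22.355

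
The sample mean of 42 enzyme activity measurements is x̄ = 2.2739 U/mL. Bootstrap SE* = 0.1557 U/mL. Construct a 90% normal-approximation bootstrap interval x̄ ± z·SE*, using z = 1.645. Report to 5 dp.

(2.01777, 2.53003)

Margin = 1.645 × 0.1557 = 0.256127
Interval: 2.2739 ± 0.256127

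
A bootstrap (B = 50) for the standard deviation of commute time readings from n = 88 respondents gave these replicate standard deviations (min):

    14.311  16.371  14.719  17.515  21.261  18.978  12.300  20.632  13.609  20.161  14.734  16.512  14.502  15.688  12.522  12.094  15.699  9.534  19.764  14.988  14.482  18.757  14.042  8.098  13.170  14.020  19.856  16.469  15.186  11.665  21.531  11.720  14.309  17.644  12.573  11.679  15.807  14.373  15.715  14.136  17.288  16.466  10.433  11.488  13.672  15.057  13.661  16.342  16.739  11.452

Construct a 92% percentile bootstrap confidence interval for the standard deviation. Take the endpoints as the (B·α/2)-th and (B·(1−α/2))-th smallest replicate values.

Sorted replicates: 8.098, 9.534, 10.433, 11.452, 11.488, 11.665, 11.679, 11.720, 12.094, 12.300, 12.522, 12.573, 13.170, 13.609, 13.661, 13.672, 14.020, 14.042, 14.136, 14.309, 14.311, 14.373, 14.482, 14.502, 14.719, 14.734, 14.988, 15.057, 15.186, 15.688, 15.699, 15.715, 15.807, 16.342, 16.371, 16.466, 16.469, 16.512, 16.739, 17.288, 17.515, 17.644, 18.757, 18.978, 19.764, 19.856, 20.161, 20.632, 21.261, 21.531
α = 0.08; lower rank = 50 × 0.040 = 2; upper rank = 50 × 0.960 = 48.
The 2nd smallest replicate is 9.534; the 48th is 20.632.

(9.534, 20.632)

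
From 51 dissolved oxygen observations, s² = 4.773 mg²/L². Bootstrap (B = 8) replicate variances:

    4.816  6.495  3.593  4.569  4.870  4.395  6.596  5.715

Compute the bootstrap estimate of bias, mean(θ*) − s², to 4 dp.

mean(θ*) = (4.816 + 6.495 + 3.593 + 4.569 + 4.870 + 4.395 + 6.596 + 5.715) / 8 = 5.13112
bias = 5.13112 − 4.773

bias = +0.3581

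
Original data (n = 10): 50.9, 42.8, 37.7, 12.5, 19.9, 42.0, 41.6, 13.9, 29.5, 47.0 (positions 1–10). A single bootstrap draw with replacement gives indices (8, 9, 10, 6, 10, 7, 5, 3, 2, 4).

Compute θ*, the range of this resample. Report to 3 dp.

Resample values: 13.9, 29.5, 47.0, 42.0, 47.0, 41.6, 19.9, 37.7, 42.8, 12.5.
Range = 47.0 − 12.5 = 34.500

θ* = 34.500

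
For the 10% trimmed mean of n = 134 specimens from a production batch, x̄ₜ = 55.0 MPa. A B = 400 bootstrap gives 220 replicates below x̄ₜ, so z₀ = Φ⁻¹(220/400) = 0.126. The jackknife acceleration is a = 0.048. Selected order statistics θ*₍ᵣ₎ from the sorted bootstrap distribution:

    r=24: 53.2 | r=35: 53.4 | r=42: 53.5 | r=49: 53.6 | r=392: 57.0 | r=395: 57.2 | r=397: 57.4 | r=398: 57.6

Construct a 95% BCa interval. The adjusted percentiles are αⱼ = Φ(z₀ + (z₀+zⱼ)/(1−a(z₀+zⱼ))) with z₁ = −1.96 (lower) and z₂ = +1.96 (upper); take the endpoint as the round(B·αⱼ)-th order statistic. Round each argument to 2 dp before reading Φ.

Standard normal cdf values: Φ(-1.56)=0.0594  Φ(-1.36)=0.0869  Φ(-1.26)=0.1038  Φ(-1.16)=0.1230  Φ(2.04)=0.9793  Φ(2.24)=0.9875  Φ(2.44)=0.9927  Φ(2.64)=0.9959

Lower: z₀ + z₁ = 0.126 + (-1.960) = -1.834; 1 − a(z₀+z₁) = 1 − (0.048)(-1.834) = 1.0880; argument = 0.126 + (-1.834)/1.0880 = -1.5596 → -1.56.
α₁ = Φ(-1.56) = 0.0594; rank = round(400 × 0.0594) = 24; θ*₍24₎ = 53.2.
Upper: z₀ + z₂ = 2.086; 1 − a(z₀+z₂) = 0.8999; argument = 2.4441 → 2.44; α₂ = 0.9927; rank = 397; θ*₍397₎ = 57.4.

(53.2, 57.4)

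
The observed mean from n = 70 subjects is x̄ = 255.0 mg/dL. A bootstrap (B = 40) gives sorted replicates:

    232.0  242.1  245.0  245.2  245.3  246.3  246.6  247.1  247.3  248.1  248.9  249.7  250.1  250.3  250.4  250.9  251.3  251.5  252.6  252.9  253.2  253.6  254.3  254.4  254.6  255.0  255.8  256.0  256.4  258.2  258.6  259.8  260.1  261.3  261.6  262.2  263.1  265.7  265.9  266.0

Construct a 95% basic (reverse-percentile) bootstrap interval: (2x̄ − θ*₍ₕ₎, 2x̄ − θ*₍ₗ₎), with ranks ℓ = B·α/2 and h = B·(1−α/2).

(244.1, 278.0)

Percentile endpoints at ranks 1 and 39: θ*₍1₎ = 232.0, θ*₍39₎ = 265.9.
Basic interval reflects these around x̄:
  lower = 2 × 255.0 − 265.9 = 244.1
  upper = 2 × 255.0 − 232.0 = 278.0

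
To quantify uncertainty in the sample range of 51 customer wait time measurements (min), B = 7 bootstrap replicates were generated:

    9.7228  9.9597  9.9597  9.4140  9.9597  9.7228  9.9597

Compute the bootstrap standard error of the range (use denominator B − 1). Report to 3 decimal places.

SE* = 0.209

Bootstrap SE is the standard deviation of the 7 replicate ranges.
Mean of replicates: (9.7228 + 9.9597 + 9.9597 + 9.4140 + 9.9597 + 9.7228 + 9.9597) / 7 = 68.69840 / 7 = 9.81406
Sum of squared deviations: (−0.09126)² + (+0.14564)² + (+0.14564)² + (−0.40006)² + (+0.14564)² + (−0.09126)² + (+0.14564)² = 0.26155
Variance = 0.26155 / 6 = 0.04359
SE* = √0.04359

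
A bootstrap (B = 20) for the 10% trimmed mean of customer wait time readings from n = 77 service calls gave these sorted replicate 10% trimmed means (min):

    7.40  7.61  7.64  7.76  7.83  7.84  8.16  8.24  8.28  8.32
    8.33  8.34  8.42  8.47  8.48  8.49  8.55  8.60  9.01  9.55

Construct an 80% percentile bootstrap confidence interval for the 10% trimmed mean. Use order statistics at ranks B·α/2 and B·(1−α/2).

α = 0.20; lower rank = 20 × 0.100 = 2; upper rank = 20 × 0.900 = 18.
The 2nd smallest replicate is 7.61; the 18th is 8.60.

(7.61, 8.60)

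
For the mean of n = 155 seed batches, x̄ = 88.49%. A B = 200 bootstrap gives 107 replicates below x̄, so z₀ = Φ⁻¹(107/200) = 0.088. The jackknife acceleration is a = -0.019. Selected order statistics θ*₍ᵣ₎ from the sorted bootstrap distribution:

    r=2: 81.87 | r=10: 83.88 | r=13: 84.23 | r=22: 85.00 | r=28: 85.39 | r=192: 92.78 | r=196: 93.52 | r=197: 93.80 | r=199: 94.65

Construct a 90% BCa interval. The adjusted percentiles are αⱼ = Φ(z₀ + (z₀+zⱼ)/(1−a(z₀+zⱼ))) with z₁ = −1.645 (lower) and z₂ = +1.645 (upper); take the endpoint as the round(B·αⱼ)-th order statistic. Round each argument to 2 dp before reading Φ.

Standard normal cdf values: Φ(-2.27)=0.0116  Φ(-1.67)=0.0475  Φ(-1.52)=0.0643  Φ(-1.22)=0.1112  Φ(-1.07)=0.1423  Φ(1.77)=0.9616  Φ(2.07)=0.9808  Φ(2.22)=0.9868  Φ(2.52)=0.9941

(84.23, 92.78)

Lower: z₀ + z₁ = 0.088 + (-1.645) = -1.557; 1 − a(z₀+z₁) = 1 − (-0.019)(-1.557) = 0.9704; argument = 0.088 + (-1.557)/0.9704 = -1.5165 → -1.52.
α₁ = Φ(-1.52) = 0.0643; rank = round(200 × 0.0643) = 13; θ*₍13₎ = 84.23.
Upper: z₀ + z₂ = 1.733; 1 − a(z₀+z₂) = 1.0329; argument = 1.7658 → 1.77; α₂ = 0.9616; rank = 192; θ*₍192₎ = 92.78.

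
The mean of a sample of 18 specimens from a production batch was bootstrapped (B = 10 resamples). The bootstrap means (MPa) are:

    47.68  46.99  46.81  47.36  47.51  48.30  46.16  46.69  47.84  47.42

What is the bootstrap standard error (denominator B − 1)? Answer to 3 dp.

SE* = 0.624

Bootstrap SE is the standard deviation of the 10 replicate means.
Mean of replicates: (47.68 + 46.99 + 46.81 + 47.36 + 47.51 + 48.30 + 46.16 + 46.69 + 47.84 + 47.42) / 10 = 472.7600 / 10 = 47.2760
Sum of squared deviations: (+0.4040)² + (−0.2860)² + (−0.4660)² + (+0.0840)² + (+0.2340)² + (+1.0240)² + (−1.1160)² + (−0.5860)² + (+0.5640)² + (+0.1440)² = 3.5002
Variance = 3.5002 / 9 = 0.3889
SE* = √0.3889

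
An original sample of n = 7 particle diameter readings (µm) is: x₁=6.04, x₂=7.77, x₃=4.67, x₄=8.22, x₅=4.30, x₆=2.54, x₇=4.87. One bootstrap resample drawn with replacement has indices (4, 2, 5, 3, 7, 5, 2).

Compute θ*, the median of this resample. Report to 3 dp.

θ* = 4.870

Resample values: 8.22, 7.77, 4.30, 4.67, 4.87, 4.30, 7.77.
Sorted: 4.30, 4.30, 4.67, 4.87, 7.77, 7.77, 8.22
Median = middle value = 4.870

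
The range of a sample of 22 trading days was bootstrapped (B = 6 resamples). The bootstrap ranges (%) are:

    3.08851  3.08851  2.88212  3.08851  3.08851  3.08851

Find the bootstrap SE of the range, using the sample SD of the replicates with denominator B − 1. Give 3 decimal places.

Bootstrap SE is the standard deviation of the 6 replicate ranges.
Mean of replicates: (3.08851 + 3.08851 + 2.88212 + 3.08851 + 3.08851 + 3.08851) / 6 = 18.324670 / 6 = 3.054112
Sum of squared deviations: (+0.034398)² + (+0.034398)² + (−0.171992)² + (+0.034398)² + (+0.034398)² + (+0.034398)² = 0.035497
Variance = 0.035497 / 5 = 0.007099
SE* = √0.007099

SE* = 0.084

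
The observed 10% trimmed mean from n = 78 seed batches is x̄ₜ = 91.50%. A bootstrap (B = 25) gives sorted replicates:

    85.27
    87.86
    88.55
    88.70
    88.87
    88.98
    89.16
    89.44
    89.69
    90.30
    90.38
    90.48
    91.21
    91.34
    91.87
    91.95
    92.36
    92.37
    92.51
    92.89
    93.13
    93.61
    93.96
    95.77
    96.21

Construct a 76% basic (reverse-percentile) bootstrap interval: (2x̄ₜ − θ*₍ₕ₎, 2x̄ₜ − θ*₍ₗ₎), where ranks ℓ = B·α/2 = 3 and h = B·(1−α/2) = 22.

(89.39, 94.45)

Percentile endpoints at ranks 3 and 22: θ*₍3₎ = 88.55, θ*₍22₎ = 93.61.
Basic interval reflects these around x̄ₜ:
  lower = 2 × 91.50 − 93.61 = 89.39
  upper = 2 × 91.50 − 88.55 = 94.45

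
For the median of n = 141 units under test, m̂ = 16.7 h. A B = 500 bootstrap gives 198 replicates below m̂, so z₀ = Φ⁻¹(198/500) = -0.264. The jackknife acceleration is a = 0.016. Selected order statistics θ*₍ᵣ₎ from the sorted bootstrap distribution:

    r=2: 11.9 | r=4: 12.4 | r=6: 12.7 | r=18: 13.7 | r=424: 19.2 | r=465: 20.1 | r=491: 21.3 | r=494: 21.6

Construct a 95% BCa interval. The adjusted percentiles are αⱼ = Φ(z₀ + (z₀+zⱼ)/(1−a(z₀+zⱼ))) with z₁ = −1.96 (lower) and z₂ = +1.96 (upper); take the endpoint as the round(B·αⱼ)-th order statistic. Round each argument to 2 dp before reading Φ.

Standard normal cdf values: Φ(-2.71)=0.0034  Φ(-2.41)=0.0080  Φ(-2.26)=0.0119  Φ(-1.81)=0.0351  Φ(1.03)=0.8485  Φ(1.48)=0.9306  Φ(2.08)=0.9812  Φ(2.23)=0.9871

Lower: z₀ + z₁ = -0.264 + (-1.960) = -2.224; 1 − a(z₀+z₁) = 1 − (0.016)(-2.224) = 1.0356; argument = -0.264 + (-2.224)/1.0356 = -2.4116 → -2.41.
α₁ = Φ(-2.41) = 0.0080; rank = round(500 × 0.0080) = 4; θ*₍4₎ = 12.4.
Upper: z₀ + z₂ = 1.696; 1 − a(z₀+z₂) = 0.9729; argument = 1.4793 → 1.48; α₂ = 0.9306; rank = 465; θ*₍465₎ = 20.1.

(12.4, 20.1)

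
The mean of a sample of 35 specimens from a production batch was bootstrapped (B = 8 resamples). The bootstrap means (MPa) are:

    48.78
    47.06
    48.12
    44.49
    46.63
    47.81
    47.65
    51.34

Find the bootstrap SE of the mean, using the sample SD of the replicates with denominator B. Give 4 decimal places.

SE* = 1.8185

Bootstrap SE is the standard deviation of the 8 replicate means.
Mean of replicates: (48.78 + 47.06 + 48.12 + 44.49 + 46.63 + 47.81 + 47.65 + 51.34) / 8 = 381.88000 / 8 = 47.73500
Sum of squared deviations: (+1.04500)² + (−0.67500)² + (+0.38500)² + (−3.24500)² + (−1.10500)² + (+0.07500)² + (−0.08500)² + (+3.60500)² = 26.45580
Variance = 26.45580 / 8 = 3.30698
SE* = √3.30698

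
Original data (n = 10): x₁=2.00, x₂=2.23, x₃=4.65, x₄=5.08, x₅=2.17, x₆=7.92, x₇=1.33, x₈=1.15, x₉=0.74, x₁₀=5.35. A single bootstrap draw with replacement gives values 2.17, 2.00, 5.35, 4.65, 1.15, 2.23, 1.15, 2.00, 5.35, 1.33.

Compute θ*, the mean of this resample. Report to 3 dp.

θ* = 2.738

Mean = (2.17 + 2.00 + 5.35 + 4.65 + 1.15 + 2.23 + 1.15 + 2.00 + 5.35 + 1.33) / 10 = 27.380 / 10 = 2.738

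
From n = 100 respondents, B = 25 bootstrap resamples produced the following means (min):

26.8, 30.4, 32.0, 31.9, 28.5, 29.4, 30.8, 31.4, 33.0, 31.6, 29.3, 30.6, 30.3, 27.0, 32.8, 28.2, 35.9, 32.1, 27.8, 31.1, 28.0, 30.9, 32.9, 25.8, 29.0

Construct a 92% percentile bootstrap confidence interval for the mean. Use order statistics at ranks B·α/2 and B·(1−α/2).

Sorted replicates: 25.8, 26.8, 27.0, 27.8, 28.0, 28.2, 28.5, 29.0, 29.3, 29.4, 30.3, 30.4, 30.6, 30.8, 30.9, 31.1, 31.4, 31.6, 31.9, 32.0, 32.1, 32.8, 32.9, 33.0, 35.9
α = 0.08; lower rank = 25 × 0.040 = 1; upper rank = 25 × 0.960 = 24.
The 1st smallest replicate is 25.8; the 24th is 33.0.

(25.8, 33.0)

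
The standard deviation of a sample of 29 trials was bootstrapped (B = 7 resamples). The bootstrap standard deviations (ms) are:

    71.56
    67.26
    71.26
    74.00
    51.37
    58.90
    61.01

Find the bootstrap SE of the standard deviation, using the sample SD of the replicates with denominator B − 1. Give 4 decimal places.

Bootstrap SE is the standard deviation of the 7 replicate standard deviations.
Mean of replicates: (71.56 + 67.26 + 71.26 + 74.00 + 51.37 + 58.90 + 61.01) / 7 = 455.36000 / 7 = 65.05143
Sum of squared deviations: (+6.50857)² + (+2.20857)² + (+6.20857)² + (+8.94857)² + (−13.68143)² + (−6.15143)² + (−4.04143)² = 407.21729
Variance = 407.21729 / 6 = 67.86955
SE* = √67.86955

SE* = 8.2383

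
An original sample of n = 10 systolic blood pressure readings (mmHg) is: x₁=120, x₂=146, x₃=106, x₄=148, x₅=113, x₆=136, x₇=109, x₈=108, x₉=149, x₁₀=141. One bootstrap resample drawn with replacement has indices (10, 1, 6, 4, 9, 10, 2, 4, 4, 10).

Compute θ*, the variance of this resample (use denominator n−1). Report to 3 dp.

θ* = 77.289

Resample values: 141, 120, 136, 148, 149, 141, 146, 148, 148, 141.
Mean = 141.8000; sum of squared deviations = 695.6000
s² = 695.6000 / 9 = 77.2889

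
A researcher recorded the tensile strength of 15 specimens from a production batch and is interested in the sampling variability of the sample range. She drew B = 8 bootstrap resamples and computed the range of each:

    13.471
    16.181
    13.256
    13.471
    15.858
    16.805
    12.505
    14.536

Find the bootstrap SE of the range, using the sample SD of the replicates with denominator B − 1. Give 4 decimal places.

SE* = 1.5869

Bootstrap SE is the standard deviation of the 8 replicate ranges.
Mean of replicates: (13.471 + 16.181 + 13.256 + 13.471 + 15.858 + 16.805 + 12.505 + 14.536) / 8 = 116.08300 / 8 = 14.51037
Sum of squared deviations: (−1.03937)² + (+1.67063)² + (−1.25437)² + (−1.03937)² + (+1.34763)² + (+2.29462)² + (−2.00537)² + (+0.02562)² = 17.62863
Variance = 17.62863 / 7 = 2.51838
SE* = √2.51838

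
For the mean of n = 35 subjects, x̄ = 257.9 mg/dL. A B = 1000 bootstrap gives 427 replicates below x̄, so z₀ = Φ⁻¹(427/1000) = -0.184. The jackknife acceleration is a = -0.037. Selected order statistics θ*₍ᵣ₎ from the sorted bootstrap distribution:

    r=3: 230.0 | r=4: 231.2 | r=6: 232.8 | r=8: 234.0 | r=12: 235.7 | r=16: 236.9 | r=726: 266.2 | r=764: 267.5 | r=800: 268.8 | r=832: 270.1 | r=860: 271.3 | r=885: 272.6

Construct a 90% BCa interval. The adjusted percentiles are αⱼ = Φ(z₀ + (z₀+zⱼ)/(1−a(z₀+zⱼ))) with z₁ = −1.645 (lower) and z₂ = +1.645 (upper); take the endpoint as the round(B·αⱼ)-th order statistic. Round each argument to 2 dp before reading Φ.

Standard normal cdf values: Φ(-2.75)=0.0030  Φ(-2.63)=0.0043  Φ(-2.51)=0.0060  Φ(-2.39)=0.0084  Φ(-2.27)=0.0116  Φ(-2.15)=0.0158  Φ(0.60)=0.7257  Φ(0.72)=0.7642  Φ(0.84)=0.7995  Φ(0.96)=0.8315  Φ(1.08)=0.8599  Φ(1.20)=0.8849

Lower: z₀ + z₁ = -0.184 + (-1.645) = -1.829; 1 − a(z₀+z₁) = 1 − (-0.037)(-1.829) = 0.9323; argument = -0.184 + (-1.829)/0.9323 = -2.1458 → -2.15.
α₁ = Φ(-2.15) = 0.0158; rank = round(1000 × 0.0158) = 16; θ*₍16₎ = 236.9.
Upper: z₀ + z₂ = 1.461; 1 − a(z₀+z₂) = 1.0541; argument = 1.2021 → 1.20; α₂ = 0.8849; rank = 885; θ*₍885₎ = 272.6.

(236.9, 272.6)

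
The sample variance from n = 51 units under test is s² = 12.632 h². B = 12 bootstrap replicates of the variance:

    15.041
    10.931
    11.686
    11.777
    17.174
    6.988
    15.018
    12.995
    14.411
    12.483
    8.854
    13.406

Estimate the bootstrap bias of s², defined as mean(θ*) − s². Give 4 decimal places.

bias = −0.0683

mean(θ*) = (15.041 + 10.931 + 11.686 + 11.777 + 17.174 + 6.988 + 15.018 + 12.995 + 14.411 + 12.483 + 8.854 + 13.406) / 12 = 12.56367
bias = 12.56367 − 12.632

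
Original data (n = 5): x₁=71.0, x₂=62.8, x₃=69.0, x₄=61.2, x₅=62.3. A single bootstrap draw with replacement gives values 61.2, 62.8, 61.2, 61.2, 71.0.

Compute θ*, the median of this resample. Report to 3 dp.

θ* = 61.200

Sorted: 61.2, 61.2, 61.2, 62.8, 71.0
Median = middle value = 61.200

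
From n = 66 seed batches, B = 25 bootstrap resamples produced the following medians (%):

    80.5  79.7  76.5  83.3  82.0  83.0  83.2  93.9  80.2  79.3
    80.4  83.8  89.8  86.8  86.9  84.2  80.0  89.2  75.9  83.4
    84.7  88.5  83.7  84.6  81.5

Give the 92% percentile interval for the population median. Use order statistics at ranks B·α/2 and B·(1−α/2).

Sorted replicates: 75.9, 76.5, 79.3, 79.7, 80.0, 80.2, 80.4, 80.5, 81.5, 82.0, 83.0, 83.2, 83.3, 83.4, 83.7, 83.8, 84.2, 84.6, 84.7, 86.8, 86.9, 88.5, 89.2, 89.8, 93.9
α = 0.08; lower rank = 25 × 0.040 = 1; upper rank = 25 × 0.960 = 24.
The 1st smallest replicate is 75.9; the 24th is 89.8.

(75.9, 89.8)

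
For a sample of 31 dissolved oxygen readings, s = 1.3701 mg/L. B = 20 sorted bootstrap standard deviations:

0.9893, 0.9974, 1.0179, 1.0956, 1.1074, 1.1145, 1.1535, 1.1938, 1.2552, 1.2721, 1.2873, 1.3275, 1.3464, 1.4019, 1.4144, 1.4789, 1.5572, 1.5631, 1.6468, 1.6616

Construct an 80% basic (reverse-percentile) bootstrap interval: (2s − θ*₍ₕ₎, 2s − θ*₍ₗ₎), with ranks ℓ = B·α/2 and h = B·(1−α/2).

Percentile endpoints at ranks 2 and 18: θ*₍2₎ = 0.9974, θ*₍18₎ = 1.5631.
Basic interval reflects these around s:
  lower = 2 × 1.3701 − 1.5631 = 1.1771
  upper = 2 × 1.3701 − 0.9974 = 1.7428

(1.1771, 1.7428)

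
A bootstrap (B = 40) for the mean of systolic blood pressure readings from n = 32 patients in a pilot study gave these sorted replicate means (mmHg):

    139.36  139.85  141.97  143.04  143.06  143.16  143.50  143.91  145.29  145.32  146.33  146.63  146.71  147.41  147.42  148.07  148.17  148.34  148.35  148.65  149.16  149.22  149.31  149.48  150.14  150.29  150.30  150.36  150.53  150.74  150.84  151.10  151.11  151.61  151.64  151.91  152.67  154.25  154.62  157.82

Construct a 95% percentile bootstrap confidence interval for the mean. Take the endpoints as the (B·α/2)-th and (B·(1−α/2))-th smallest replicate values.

α = 0.05; lower rank = 40 × 0.025 = 1; upper rank = 40 × 0.975 = 39.
The 1st smallest replicate is 139.36; the 39th is 154.62.

(139.36, 154.62)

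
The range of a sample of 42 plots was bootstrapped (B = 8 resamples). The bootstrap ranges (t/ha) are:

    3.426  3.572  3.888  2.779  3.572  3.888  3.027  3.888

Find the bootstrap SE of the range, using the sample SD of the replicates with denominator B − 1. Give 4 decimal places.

Bootstrap SE is the standard deviation of the 8 replicate ranges.
Mean of replicates: (3.426 + 3.572 + 3.888 + 2.779 + 3.572 + 3.888 + 3.027 + 3.888) / 8 = 28.04000 / 8 = 3.50500
Sum of squared deviations: (−0.07900)² + (+0.06700)² + (+0.38300)² + (−0.72600)² + (+0.06700)² + (+0.38300)² + (−0.47800)² + (+0.38300)² = 1.21085
Variance = 1.21085 / 7 = 0.17298
SE* = √0.17298

SE* = 0.4159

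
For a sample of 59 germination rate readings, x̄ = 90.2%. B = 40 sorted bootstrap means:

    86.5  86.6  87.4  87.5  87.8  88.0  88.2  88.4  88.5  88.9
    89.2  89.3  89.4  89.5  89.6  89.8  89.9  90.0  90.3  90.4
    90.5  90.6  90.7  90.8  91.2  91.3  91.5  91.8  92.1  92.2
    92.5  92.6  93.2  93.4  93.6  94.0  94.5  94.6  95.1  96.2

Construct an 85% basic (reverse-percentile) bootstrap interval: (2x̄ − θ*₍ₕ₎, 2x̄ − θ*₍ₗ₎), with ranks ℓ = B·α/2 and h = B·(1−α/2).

(85.9, 93.0)

Percentile endpoints at ranks 3 and 37: θ*₍3₎ = 87.4, θ*₍37₎ = 94.5.
Basic interval reflects these around x̄:
  lower = 2 × 90.2 − 94.5 = 85.9
  upper = 2 × 90.2 − 87.4 = 93.0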